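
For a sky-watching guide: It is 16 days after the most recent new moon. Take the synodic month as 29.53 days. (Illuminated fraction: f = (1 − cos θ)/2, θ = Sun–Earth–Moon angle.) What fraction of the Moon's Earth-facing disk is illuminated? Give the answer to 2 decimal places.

0.98

The Moon has covered 16/29.53 of its cycle, so θ ≈ 360° × 16/29.53 = 195.1°.
cos 195.1° = (-0.966), so f = (1 − (-0.966))/2 = 0.983.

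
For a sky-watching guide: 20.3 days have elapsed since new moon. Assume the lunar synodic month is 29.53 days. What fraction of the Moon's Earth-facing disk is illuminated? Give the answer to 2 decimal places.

Elongation θ = 360° × 20.3/29.53 ≈ 247.5°.
cos 247.5° = (-0.383), so f = (1 − (-0.383))/2 = 0.692.

0.69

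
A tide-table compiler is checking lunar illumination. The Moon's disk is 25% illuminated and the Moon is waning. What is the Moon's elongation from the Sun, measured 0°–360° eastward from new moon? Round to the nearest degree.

Invert f = (1 − cos θ)/2 to get cos θ = 1 − 2(0.25) = 0.500, hence θ₀ = arccos 0.500 = 60.0°.
Since the Moon is past full (waning), take the reflex angle: θ = 360° − 60.0° = 300.0°.

300°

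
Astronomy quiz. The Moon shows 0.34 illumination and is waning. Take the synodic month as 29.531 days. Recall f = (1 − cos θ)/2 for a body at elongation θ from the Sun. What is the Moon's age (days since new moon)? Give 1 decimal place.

From f = (1 − cos θ)/2: cos θ = 1 − 2×0.34 = 0.320; arccos → 71.3°.
Since the Moon is past full (waning), take the reflex angle: θ = 360° − 71.3° = 288.7°.
Age = 29.531 × 288.7°/360° ≈ 23.68 days.

23.7 days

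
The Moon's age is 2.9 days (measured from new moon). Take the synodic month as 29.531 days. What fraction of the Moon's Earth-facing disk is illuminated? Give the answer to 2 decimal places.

0.09

Phase angle: θ = 360°·(2.9 d)/(29.531 d) = 35.4°.
Illuminated fraction = (1 − cos 35.4°)/2 = (1 − 0.816)/2 ≈ 0.092.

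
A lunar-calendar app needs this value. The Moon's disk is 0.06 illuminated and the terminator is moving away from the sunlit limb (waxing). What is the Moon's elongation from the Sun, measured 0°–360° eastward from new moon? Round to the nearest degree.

28°

cos θ = 1 − 2f = 0.880, giving a principal value of 28.4°.
Waxing ⇒ before full, so θ = 28.4°.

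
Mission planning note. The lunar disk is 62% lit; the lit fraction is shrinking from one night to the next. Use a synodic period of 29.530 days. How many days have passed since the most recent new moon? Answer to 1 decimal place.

From f = (1 − cos θ)/2: cos θ = 1 − 2×0.62 = -0.240; arccos → 103.9°.
A waning Moon lies in 180°–360°, so θ = 360° − 103.9° = 256.1°.
At 360°/29.530 d per day, 256.1° corresponds to 21.01 days.

21.0 days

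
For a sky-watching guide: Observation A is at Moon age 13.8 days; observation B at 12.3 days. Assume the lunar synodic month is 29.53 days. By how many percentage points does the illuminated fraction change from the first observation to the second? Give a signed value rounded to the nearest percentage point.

θ₁ = 360° × 13.8/29.53 = 168.2°, f₁ = (1 − cos θ₁)/2 = 0.989.
θ₂ = 360° × 12.3/29.53 = 149.9°, f₂ = (1 − cos θ₂)/2 = 0.933.
Change = f₂ − f₁ = -0.057 → -6 percentage points.

-6 percentage points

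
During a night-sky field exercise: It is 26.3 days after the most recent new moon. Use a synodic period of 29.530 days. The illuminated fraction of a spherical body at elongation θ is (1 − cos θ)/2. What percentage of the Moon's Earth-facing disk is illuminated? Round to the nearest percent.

Elongation θ = 360° × 26.3/29.530 ≈ 320.6°.
Illuminated fraction = (1 − cos 320.6°)/2 = (1 − 0.773)/2 ≈ 0.114, so 11%.

11%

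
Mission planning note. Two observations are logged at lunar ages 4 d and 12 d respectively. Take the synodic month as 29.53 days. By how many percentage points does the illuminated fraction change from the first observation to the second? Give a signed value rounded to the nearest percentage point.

θ₁ = 360° × 4/29.53 = 48.8°, f₁ = (1 − cos θ₁)/2 = 0.170.
θ₂ = 360° × 12/29.53 = 146.3°, f₂ = (1 − cos θ₂)/2 = 0.916.
Change = f₂ − f₁ = +0.746 → +75 percentage points.

+75 pp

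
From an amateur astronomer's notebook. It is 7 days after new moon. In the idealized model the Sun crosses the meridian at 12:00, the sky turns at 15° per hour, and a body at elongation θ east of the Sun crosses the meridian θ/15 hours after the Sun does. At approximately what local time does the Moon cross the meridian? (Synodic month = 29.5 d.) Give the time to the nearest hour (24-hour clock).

The Moon has covered 7/29.5 of its cycle, so θ ≈ 360° × 7/29.5 = 85.4°.
Delay after the Sun = 85.4° / (15°/h) ≈ 5.69 h.
12:00 + 5.69 h ≈ 17:42 → 18:00 to the nearest hour.

18:00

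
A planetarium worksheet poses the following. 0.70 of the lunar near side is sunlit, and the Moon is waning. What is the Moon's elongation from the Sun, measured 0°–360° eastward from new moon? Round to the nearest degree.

Invert f = (1 − cos θ)/2 to get cos θ = 1 − 2(0.70) = -0.400, hence θ₀ = arccos -0.400 = 113.6°.
A waning Moon lies in 180°–360°, so θ = 360° − 113.6° = 246.4°.

246°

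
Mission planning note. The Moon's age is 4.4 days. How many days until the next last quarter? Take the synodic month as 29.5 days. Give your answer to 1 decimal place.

Last quarter is 0.75 of the way through the cycle: age 0.75 × 29.5 = 22.125 d.
That is 22.125 − 4.4 = 17.725 days ahead.

17.7 days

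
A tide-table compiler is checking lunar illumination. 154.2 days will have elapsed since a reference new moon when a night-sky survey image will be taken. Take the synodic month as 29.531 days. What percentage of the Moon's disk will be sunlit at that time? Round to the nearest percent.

154.2 d spans 5 complete synodic months (5 × 29.531 = 147.66 d) plus 6.54 d.
Phase angle: θ = 360°·(6.54 d)/(29.531 d) = 79.8°.
With cos θ = 0.177, the lit fraction is (1 − 0.177)/2 ≈ 0.411, so 41%.

41%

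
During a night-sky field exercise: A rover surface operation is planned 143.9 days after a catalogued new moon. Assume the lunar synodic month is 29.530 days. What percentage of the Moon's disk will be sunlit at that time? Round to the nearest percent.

143.9 d spans 4 complete synodic months (4 × 29.530 = 118.12 d) plus 25.78 d.
The Moon has covered 25.78/29.530 of its cycle, so θ ≈ 360° × 25.78/29.530 = 314.3°.
With cos θ = 0.698, the lit fraction is (1 − 0.698)/2 ≈ 0.151, so 15%.

15%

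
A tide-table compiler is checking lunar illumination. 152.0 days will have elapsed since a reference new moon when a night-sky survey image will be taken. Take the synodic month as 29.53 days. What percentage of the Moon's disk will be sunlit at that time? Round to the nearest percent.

20%

152.0/29.53 = 5.147 lunations, so 5 complete cycles and 4.35 d into the next.
Phase angle: θ = 360°·(4.35 d)/(29.53 d) = 53.0°.
With cos θ = 0.601, the lit fraction is (1 − 0.601)/2 ≈ 0.199, so 20%.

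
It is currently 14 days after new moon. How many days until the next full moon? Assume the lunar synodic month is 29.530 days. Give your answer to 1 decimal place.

0.8 days

Full moon occurs at elongation 180°, i.e. at age 29.530 × 180/360 = 14.765 d.
That is 14.765 − 14 = 0.765 days ahead.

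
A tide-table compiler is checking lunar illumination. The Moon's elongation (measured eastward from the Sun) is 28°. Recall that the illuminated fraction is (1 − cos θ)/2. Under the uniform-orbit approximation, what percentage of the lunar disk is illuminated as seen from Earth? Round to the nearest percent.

Half-versine of 28°: (1 − 0.883)/2 = 0.059, i.e. 6%.

6%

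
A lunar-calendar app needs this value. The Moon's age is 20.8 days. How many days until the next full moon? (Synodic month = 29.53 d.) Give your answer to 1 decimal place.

23.5 days

Full moon is 0.5 of the way through the cycle: age 0.5 × 29.53 = 14.765 d.
This lunation's full moon (14.765 d) has passed, so add one period: 44.295 − 20.8 = 23.495 days.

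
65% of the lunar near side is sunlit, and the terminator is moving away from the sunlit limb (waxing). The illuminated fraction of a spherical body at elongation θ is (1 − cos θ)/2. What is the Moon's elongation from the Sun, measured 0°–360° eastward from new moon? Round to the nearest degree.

107°

From f = (1 − cos θ)/2: cos θ = 1 − 2×0.65 = -0.300; arccos → 107.5°.
Waxing ⇒ before full, so θ = 107.5°.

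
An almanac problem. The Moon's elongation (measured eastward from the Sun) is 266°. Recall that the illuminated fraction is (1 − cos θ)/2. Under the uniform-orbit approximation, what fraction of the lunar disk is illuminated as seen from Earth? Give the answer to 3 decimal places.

cos 266° = (-0.070), so f = (1 − (-0.070))/2 = 0.535.

0.535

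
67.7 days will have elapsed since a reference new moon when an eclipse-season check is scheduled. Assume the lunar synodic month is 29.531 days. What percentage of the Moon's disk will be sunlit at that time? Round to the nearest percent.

63%

67.7 d spans 2 complete synodic months (2 × 29.531 = 59.06 d) plus 8.64 d.
The Moon has covered 8.64/29.531 of its cycle, so θ ≈ 360° × 8.64/29.531 = 105.3°.
With cos θ = (-0.264), the lit fraction is (1 − (-0.264))/2 ≈ 0.632, so 63%.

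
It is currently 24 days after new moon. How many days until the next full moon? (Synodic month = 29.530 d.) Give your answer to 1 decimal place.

Full moon is 0.5 of the way through the cycle: age 0.5 × 29.530 = 14.765 d.
Already past this cycle's full moon; the next is at 14.765 + 29.530 = 44.295 d, so 44.295 − 24 = 20.295 days.

20.3 days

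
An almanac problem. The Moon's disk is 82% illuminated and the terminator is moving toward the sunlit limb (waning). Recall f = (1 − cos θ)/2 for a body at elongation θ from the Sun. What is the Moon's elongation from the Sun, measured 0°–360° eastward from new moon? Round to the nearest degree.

230°

Invert f = (1 − cos θ)/2 to get cos θ = 1 − 2(0.82) = -0.640, hence θ₀ = arccos -0.640 = 129.8°.
Since the Moon is past full (waning), take the reflex angle: θ = 360° − 129.8° = 230.2°.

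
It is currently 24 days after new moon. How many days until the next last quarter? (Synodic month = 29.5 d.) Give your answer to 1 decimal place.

Last quarter is 0.75 of the way through the cycle: age 0.75 × 29.5 = 22.125 d.
This lunation's last quarter (22.125 d) has passed, so add one period: 51.625 − 24 = 27.625 days.

27.6 days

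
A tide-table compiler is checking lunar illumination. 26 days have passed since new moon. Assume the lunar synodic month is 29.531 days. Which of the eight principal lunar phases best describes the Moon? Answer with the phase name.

At 26/29.531 of the cycle, θ ≈ 317° — the waning crescent range.

waning crescent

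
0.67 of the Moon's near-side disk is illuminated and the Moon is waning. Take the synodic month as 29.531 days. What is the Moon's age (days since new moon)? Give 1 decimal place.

20.5 days

cos θ = 1 − 2f = -0.340, giving a principal value of 109.9°.
Waning ⇒ past full, so θ = 360° − 109.9° = 250.1°.
Age = 29.531 × 250.1°/360° ≈ 20.52 days.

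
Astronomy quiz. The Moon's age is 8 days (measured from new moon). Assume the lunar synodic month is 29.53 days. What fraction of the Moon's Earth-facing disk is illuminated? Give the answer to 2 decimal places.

0.57

Elongation θ = 360° × 8/29.53 ≈ 97.5°.
With cos θ = (-0.131), the lit fraction is (1 − (-0.131))/2 ≈ 0.566.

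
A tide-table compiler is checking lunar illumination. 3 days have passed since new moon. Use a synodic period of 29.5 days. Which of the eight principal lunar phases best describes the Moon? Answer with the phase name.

waxing crescent

θ ≈ 360° × 3/29.5 = 37°, which falls in the waxing crescent sector.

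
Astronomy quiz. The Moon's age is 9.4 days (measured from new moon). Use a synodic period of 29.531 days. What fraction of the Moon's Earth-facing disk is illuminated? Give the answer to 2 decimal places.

0.71

The Moon has covered 9.4/29.531 of its cycle, so θ ≈ 360° × 9.4/29.531 = 114.6°.
cos 114.6° = (-0.416), so f = (1 − (-0.416))/2 = 0.708.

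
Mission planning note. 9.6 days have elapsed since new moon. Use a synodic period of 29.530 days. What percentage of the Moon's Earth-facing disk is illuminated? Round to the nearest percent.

73%

Phase angle: θ = 360°·(9.6 d)/(29.530 d) = 117.0°.
With cos θ = (-0.455), the lit fraction is (1 − (-0.455))/2 ≈ 0.727, so 73%.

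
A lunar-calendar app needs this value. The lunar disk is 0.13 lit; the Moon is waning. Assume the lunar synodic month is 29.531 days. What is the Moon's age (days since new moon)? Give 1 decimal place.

Invert f = (1 − cos θ)/2 to get cos θ = 1 − 2(0.13) = 0.740, hence θ₀ = arccos 0.740 = 42.3°.
Since the Moon is past full (waning), take the reflex angle: θ = 360° − 42.3° = 317.7°.
Age = 29.531 × 317.7°/360° ≈ 26.06 days.

26.1 days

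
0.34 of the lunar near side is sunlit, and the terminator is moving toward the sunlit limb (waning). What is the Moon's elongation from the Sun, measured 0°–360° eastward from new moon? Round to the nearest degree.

289°

cos θ = 1 − 2f = 0.320, giving a principal value of 71.3°.
Since the Moon is past full (waning), take the reflex angle: θ = 360° − 71.3° = 288.7°.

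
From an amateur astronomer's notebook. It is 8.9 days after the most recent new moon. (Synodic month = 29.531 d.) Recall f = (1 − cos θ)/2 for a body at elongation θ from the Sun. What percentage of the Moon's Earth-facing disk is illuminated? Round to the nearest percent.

66%

Phase angle: θ = 360°·(8.9 d)/(29.531 d) = 108.5°.
cos 108.5° = (-0.317), so f = (1 − (-0.317))/2 = 0.659, so 66%.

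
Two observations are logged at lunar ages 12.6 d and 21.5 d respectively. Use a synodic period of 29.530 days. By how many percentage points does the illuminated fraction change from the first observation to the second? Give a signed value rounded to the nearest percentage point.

θ₁ = 360° × 12.6/29.530 = 153.6°, f₁ = (1 − cos θ₁)/2 = 0.948.
θ₂ = 360° × 21.5/29.530 = 262.1°, f₂ = (1 − cos θ₂)/2 = 0.569.
Change = f₂ − f₁ = -0.379 → -38 percentage points.

-38 percentage points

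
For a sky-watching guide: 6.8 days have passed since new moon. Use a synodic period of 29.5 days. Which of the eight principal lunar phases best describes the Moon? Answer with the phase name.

first quarter

At 6.8/29.5 of the cycle, θ ≈ 83° — the first quarter range.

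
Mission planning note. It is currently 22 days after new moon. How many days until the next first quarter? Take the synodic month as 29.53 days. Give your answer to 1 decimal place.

First quarter occurs at elongation 90°, i.e. at age 29.53 × 90/360 = 7.383 d.
Already past this cycle's first quarter; the next is at 7.383 + 29.53 = 36.913 d, so 36.913 − 22 = 14.913 days.

14.9 days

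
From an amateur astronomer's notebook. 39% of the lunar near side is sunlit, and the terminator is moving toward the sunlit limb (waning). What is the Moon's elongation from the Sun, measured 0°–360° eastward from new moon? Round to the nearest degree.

283°

Invert f = (1 − cos θ)/2 to get cos θ = 1 − 2(0.39) = 0.220, hence θ₀ = arccos 0.220 = 77.3°.
Waning ⇒ past full, so θ = 360° − 77.3° = 282.7°.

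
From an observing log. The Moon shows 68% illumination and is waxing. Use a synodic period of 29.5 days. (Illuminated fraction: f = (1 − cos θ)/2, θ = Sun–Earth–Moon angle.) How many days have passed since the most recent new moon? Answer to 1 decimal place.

cos θ = 1 − 2f = -0.360, giving a principal value of 111.1°.
The Moon is waxing (0°–180°), so θ = 111.1° directly.
Age = 29.5 × 111.1°/360° ≈ 9.10 days.

9.1 days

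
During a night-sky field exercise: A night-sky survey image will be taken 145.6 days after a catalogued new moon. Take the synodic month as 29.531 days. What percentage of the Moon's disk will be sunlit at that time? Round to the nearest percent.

145.6/29.531 = 4.930 lunations, so 4 complete cycles and 27.48 d into the next.
Elongation θ = 360° × 27.48/29.531 ≈ 334.9°.
Illuminated fraction = (1 − cos 334.9°)/2 = (1 − 0.906)/2 ≈ 0.047, so 5%.

5%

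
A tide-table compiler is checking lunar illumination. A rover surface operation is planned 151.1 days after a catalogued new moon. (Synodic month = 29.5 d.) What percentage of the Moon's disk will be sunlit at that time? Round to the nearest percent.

14%

151.1/29.5 = 5.122 lunations, so 5 complete cycles and 3.60 d into the next.
Elongation θ = 360° × 3.60/29.5 ≈ 43.9°.
With cos θ = 0.720, the lit fraction is (1 − 0.720)/2 ≈ 0.140, so 14%.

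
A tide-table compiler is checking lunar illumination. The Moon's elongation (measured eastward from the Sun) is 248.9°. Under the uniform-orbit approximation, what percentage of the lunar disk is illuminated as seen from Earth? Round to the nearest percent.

68%

Half-versine of 248.9°: (1 − (-0.360))/2 = 0.680, i.e. 68%.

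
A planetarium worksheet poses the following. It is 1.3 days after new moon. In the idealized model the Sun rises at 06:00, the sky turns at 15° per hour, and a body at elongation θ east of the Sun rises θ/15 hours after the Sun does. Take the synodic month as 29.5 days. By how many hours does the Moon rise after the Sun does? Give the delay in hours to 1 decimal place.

1.1 h

Phase angle: θ = 360°·(1.3 d)/(29.5 d) = 15.9°.
Delay after the Sun = 15.9° / (15°/h) ≈ 1.06 h.
So the Moon rises 1.06 h after the Sun.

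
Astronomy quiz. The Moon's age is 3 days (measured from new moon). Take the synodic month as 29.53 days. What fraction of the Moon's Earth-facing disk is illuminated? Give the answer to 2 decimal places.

The Moon has covered 3/29.53 of its cycle, so θ ≈ 360° × 3/29.53 = 36.6°.
cos 36.6° = 0.803, so f = (1 − 0.803)/2 = 0.098.

0.10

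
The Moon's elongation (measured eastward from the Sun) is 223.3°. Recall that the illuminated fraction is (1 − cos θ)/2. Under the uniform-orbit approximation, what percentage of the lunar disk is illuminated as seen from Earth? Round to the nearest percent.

86%

f = (1 − cos 223.3°)/2 = (1 − (-0.728))/2 ≈ 0.864, i.e. 86%.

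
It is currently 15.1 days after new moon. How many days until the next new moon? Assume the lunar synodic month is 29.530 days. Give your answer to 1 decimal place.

The next new moon completes the synodic month: 29.530 − 15.1 = 14.430 days.

14.4 days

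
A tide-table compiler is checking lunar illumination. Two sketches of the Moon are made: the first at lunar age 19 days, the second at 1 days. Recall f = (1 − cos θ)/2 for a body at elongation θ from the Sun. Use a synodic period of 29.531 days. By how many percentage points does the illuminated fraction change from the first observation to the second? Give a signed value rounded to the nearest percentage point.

-80 pp

First observation: θ = 360°·19/29.531 = 231.6°, so f = 0.810.
Second observation: θ = 12.2°, f = 0.011.
Δf = 0.011 − 0.810 = -0.799, i.e. -80 pp.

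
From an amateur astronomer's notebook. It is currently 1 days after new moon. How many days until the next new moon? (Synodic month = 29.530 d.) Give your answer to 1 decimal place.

28.5 days

One full lunation from the last new moon is 29.530 d; remaining = 29.530 − 1 = 28.530 d.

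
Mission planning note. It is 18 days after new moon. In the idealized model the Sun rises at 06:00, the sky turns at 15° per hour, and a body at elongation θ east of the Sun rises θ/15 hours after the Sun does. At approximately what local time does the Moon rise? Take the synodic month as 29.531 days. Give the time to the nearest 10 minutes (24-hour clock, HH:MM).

20:40

The Moon has covered 18/29.531 of its cycle, so θ ≈ 360° × 18/29.531 = 219.4°.
Delay after the Sun = 219.4° / (15°/h) ≈ 14.63 h.
06:00 + 14.629 h ≈ 20:38 → 20:40 to the nearest ten minutes.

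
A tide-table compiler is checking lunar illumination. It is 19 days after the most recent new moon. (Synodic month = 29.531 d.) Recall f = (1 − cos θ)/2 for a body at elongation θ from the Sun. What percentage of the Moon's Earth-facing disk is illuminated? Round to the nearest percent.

Elongation θ = 360° × 19/29.531 ≈ 231.6°.
With cos θ = (-0.621), the lit fraction is (1 − (-0.621))/2 ≈ 0.810, so 81%.

81%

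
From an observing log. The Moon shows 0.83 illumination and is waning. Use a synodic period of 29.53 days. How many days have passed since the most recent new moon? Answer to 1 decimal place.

From f = (1 − cos θ)/2: cos θ = 1 − 2×0.83 = -0.660; arccos → 131.3°.
Waning ⇒ past full, so θ = 360° − 131.3° = 228.7°.
Age = 29.53 × 228.7°/360° ≈ 18.76 days.

18.8 days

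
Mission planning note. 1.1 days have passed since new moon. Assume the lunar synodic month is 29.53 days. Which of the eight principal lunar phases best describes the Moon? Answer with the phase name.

θ ≈ 360° × 1.1/29.53 = 13°, which falls in the new moon sector.

new moon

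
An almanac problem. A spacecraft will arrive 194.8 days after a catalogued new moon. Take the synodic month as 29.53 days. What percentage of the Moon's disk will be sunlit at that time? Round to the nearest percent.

91%

194.8/29.53 = 6.597 lunations, so 6 complete cycles and 17.62 d into the next.
Phase angle: θ = 360°·(17.62 d)/(29.53 d) = 214.8°.
cos 214.8° = (-0.821), so f = (1 − (-0.821))/2 = 0.911, so 91%.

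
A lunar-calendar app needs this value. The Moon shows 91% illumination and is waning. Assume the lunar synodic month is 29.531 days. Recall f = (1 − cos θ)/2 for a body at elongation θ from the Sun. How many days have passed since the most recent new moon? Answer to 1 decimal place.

Invert f = (1 − cos θ)/2 to get cos θ = 1 − 2(0.91) = -0.820, hence θ₀ = arccos -0.820 = 145.1°.
Waning ⇒ past full, so θ = 360° − 145.1° = 214.9°.
That fraction of the synodic month is 214.9/360 × 29.531 d ≈ 17.63 d.

17.6 days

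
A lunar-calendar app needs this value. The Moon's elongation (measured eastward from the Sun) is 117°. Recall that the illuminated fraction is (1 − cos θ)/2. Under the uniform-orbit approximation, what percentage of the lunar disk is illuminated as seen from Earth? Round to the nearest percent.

cos 117° = (-0.454), so f = (1 − (-0.454))/2 = 0.727, i.e. 73%.

73%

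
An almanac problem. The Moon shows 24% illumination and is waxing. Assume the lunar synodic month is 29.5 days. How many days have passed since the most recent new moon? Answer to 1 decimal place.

4.8 days

From f = (1 − cos θ)/2: cos θ = 1 − 2×0.24 = 0.520; arccos → 58.7°.
Before full moon the principal value applies: θ = 58.7°.
That fraction of the synodic month is 58.7/360 × 29.5 d ≈ 4.81 d.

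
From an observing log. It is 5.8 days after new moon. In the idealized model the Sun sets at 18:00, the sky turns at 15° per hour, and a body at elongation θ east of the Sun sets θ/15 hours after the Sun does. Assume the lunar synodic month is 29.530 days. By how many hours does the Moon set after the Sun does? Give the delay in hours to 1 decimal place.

Phase angle: θ = 360°·(5.8 d)/(29.530 d) = 70.7°.
Delay after the Sun = 70.7° / (15°/h) ≈ 4.71 h.
So the Moon sets 4.71 h after the Sun.

4.7 h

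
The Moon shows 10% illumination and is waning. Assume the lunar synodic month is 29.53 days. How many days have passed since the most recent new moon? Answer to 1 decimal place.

26.5 days

From f = (1 − cos θ)/2: cos θ = 1 − 2×0.10 = 0.800; arccos → 36.9°.
Waning ⇒ past full, so θ = 360° − 36.9° = 323.1°.
That fraction of the synodic month is 323.1/360 × 29.53 d ≈ 26.51 d.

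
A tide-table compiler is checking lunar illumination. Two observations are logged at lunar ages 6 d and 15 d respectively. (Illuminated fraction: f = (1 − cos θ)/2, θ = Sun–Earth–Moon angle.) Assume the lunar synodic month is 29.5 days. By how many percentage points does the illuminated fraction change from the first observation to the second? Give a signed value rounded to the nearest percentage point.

θ₁ = 360° × 6/29.5 = 73.2°, f₁ = (1 − cos θ₁)/2 = 0.356.
θ₂ = 360° × 15/29.5 = 183.1°, f₂ = (1 − cos θ₂)/2 = 0.999.
Change = f₂ − f₁ = +0.644 → +64 percentage points.

+64 pp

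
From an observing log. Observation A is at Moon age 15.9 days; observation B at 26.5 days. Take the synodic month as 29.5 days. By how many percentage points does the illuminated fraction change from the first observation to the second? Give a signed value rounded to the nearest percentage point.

θ₁ = 360° × 15.9/29.5 = 194.0°, f₁ = (1 − cos θ₁)/2 = 0.985.
θ₂ = 360° × 26.5/29.5 = 323.4°, f₂ = (1 − cos θ₂)/2 = 0.099.
Change = f₂ − f₁ = -0.886 → -89 percentage points.

-89 percentage points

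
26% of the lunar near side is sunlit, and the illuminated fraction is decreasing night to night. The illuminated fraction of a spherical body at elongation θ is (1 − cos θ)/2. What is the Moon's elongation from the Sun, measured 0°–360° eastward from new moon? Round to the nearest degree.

299°

Invert f = (1 − cos θ)/2 to get cos θ = 1 − 2(0.26) = 0.480, hence θ₀ = arccos 0.480 = 61.3°.
Since the Moon is past full (waning), take the reflex angle: θ = 360° − 61.3° = 298.7°.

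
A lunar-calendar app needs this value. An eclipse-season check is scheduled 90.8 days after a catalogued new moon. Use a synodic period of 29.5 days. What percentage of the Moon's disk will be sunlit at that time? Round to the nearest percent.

6%

90.8 d spans 3 complete synodic months (3 × 29.5 = 88.50 d) plus 2.30 d.
Phase angle: θ = 360°·(2.30 d)/(29.5 d) = 28.1°.
cos 28.1° = 0.882, so f = (1 − 0.882)/2 = 0.059, so 6%.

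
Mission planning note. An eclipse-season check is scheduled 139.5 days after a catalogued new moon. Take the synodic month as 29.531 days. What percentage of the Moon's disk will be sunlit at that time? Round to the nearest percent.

Reduce mod P: 139.5 − 4×29.531 = 21.38 d into the current lunation.
Phase angle: θ = 360°·(21.38 d)/(29.531 d) = 260.6°.
cos 260.6° = (-0.164), so f = (1 − (-0.164))/2 = 0.582, so 58%.

58%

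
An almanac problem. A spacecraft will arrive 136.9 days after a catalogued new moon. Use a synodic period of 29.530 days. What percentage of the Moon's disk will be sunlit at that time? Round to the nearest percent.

83%

Reduce mod P: 136.9 − 4×29.530 = 18.78 d into the current lunation.
The Moon has covered 18.78/29.530 of its cycle, so θ ≈ 360° × 18.78/29.530 = 228.9°.
Illuminated fraction = (1 − cos 228.9°)/2 = (1 − (-0.657))/2 ≈ 0.828, so 83%.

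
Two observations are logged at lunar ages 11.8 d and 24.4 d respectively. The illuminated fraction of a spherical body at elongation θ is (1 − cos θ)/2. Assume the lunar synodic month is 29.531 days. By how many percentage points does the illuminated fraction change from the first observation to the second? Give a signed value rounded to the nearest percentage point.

θ₁ = 360° × 11.8/29.531 = 143.8°, f₁ = (1 − cos θ₁)/2 = 0.904.
θ₂ = 360° × 24.4/29.531 = 297.5°, f₂ = (1 − cos θ₂)/2 = 0.270.
Change = f₂ − f₁ = -0.634 → -63 percentage points.

-63 percentage points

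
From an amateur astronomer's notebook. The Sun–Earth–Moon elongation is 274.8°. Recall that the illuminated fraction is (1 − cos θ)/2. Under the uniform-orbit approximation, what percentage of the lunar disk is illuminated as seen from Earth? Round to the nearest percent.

Half-versine of 274.8°: (1 − 0.084)/2 = 0.458, i.e. 46%.

46%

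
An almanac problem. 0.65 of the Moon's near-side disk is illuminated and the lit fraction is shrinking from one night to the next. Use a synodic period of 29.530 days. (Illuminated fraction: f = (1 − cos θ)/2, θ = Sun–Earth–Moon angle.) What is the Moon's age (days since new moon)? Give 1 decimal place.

From f = (1 − cos θ)/2: cos θ = 1 − 2×0.65 = -0.300; arccos → 107.5°.
Waning ⇒ past full, so θ = 360° − 107.5° = 252.5°.
Age = 29.530 × 252.5°/360° ≈ 20.72 days.

20.7 days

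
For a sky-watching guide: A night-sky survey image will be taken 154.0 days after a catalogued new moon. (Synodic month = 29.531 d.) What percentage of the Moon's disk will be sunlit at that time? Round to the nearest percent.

154.0/29.531 = 5.215 lunations, so 5 complete cycles and 6.34 d into the next.
The Moon has covered 6.34/29.531 of its cycle, so θ ≈ 360° × 6.34/29.531 = 77.3°.
With cos θ = 0.219, the lit fraction is (1 − 0.219)/2 ≈ 0.390, so 39%.

39%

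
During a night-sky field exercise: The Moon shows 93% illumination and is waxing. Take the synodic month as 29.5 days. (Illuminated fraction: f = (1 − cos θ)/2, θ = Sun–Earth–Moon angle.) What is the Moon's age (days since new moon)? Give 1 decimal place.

Invert f = (1 − cos θ)/2 to get cos θ = 1 − 2(0.93) = -0.860, hence θ₀ = arccos -0.860 = 149.3°.
The Moon is waxing (0°–180°), so θ = 149.3° directly.
Age = 29.5 × 149.3°/360° ≈ 12.24 days.

12.2 days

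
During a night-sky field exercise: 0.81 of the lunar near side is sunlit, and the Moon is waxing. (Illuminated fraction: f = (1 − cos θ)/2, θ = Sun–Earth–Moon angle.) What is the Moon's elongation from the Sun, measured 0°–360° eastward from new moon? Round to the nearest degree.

128°

cos θ = 1 − 2f = -0.620, giving a principal value of 128.3°.
Waxing ⇒ before full, so θ = 128.3°.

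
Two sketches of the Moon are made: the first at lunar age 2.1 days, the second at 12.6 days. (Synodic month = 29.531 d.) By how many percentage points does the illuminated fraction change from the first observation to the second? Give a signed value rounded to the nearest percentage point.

θ₁ = 360° × 2.1/29.531 = 25.6°, f₁ = (1 − cos θ₁)/2 = 0.049.
θ₂ = 360° × 12.6/29.531 = 153.6°, f₂ = (1 − cos θ₂)/2 = 0.948.
Change = f₂ − f₁ = +0.899 → +90 percentage points.

+90 percentage points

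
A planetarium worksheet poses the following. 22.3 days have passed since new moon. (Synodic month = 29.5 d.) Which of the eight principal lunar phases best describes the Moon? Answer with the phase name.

At 22.3/29.5 of the cycle, θ ≈ 272° — the last quarter range.

last quarter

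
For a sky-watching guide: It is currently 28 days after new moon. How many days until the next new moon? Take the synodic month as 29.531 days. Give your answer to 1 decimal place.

1.5 days

The next new moon completes the synodic month: 29.531 − 28 = 1.531 days.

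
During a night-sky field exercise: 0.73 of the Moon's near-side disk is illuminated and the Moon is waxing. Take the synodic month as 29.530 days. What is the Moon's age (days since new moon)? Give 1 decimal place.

9.6 days

From f = (1 − cos θ)/2: cos θ = 1 − 2×0.73 = -0.460; arccos → 117.4°.
Waxing ⇒ before full, so θ = 117.4°.
At 360°/29.530 d per day, 117.4° corresponds to 9.63 days.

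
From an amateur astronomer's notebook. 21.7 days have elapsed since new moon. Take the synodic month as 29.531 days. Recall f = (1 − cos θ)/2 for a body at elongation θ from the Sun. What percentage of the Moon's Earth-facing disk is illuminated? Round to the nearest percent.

55%

The Moon has covered 21.7/29.531 of its cycle, so θ ≈ 360° × 21.7/29.531 = 264.5°.
With cos θ = (-0.095), the lit fraction is (1 − (-0.095))/2 ≈ 0.548, so 55%.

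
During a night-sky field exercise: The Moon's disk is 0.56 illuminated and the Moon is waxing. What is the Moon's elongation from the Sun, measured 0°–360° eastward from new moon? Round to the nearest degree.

cos θ = 1 − 2f = -0.120, giving a principal value of 96.9°.
Before full moon the principal value applies: θ = 96.9°.

97°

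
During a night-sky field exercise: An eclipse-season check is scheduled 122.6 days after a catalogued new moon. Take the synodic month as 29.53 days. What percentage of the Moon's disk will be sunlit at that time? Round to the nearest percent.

Reduce mod P: 122.6 − 4×29.53 = 4.48 d into the current lunation.
Phase angle: θ = 360°·(4.48 d)/(29.53 d) = 54.6°.
Illuminated fraction = (1 − cos 54.6°)/2 = (1 − 0.579)/2 ≈ 0.210, so 21%.

21%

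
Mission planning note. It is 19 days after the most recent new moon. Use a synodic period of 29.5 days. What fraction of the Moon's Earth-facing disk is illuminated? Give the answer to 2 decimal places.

0.81

The Moon has covered 19/29.5 of its cycle, so θ ≈ 360° × 19/29.5 = 231.9°.
With cos θ = (-0.618), the lit fraction is (1 − (-0.618))/2 ≈ 0.809.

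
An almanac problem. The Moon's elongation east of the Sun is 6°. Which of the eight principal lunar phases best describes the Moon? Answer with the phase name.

The new moon sector spans roughly -22°–22°; 6° falls inside it.

new moon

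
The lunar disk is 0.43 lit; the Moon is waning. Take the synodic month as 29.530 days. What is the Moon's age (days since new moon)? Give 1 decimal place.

22.8 days

From f = (1 − cos θ)/2: cos θ = 1 − 2×0.43 = 0.140; arccos → 82.0°.
Waning ⇒ past full, so θ = 360° − 82.0° = 278.0°.
That fraction of the synodic month is 278.0/360 × 29.530 d ≈ 22.81 d.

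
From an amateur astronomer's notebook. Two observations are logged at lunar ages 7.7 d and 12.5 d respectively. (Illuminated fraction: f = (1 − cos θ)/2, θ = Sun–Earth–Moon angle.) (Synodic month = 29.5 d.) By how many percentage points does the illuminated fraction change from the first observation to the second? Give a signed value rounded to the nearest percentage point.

First observation: θ = 360°·7.7/29.5 = 94.0°, so f = 0.535.
Second observation: θ = 152.5°, f = 0.944.
Δf = 0.944 − 0.535 = +0.409, i.e. +41 pp.

+41 pp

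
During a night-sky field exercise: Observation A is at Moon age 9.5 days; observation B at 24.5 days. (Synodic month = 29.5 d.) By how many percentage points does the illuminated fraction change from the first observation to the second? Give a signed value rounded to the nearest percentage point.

-46 percentage points

θ₁ = 360° × 9.5/29.5 = 115.9°, f₁ = (1 − cos θ₁)/2 = 0.719.
θ₂ = 360° × 24.5/29.5 = 299.0°, f₂ = (1 − cos θ₂)/2 = 0.258.
Change = f₂ − f₁ = -0.461 → -46 percentage points.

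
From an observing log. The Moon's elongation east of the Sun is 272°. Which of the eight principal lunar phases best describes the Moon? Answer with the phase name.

last quarter

The last quarter sector spans roughly 248°–292°; 272° falls inside it.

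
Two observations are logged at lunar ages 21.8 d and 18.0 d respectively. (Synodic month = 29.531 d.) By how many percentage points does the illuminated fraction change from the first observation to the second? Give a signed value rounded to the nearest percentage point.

+35 pp

θ₁ = 360° × 21.8/29.531 = 265.8°, f₁ = (1 − cos θ₁)/2 = 0.537.
θ₂ = 360° × 18.0/29.531 = 219.4°, f₂ = (1 − cos θ₂)/2 = 0.886.
Change = f₂ − f₁ = +0.349 → +35 percentage points.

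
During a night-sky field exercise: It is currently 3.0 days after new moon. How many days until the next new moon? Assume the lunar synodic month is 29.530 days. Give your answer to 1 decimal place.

26.5 days

One full lunation from the last new moon is 29.530 d; remaining = 29.530 − 3.0 = 26.530 d.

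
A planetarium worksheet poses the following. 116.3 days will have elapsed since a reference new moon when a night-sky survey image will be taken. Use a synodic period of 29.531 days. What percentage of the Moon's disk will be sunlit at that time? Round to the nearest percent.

4%

116.3/29.531 = 3.938 lunations, so 3 complete cycles and 27.71 d into the next.
Phase angle: θ = 360°·(27.71 d)/(29.531 d) = 337.8°.
With cos θ = 0.926, the lit fraction is (1 − 0.926)/2 ≈ 0.037, so 4%.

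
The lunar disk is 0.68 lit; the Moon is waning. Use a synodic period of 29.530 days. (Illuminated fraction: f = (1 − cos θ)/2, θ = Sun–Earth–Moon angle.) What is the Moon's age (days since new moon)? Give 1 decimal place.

20.4 days

cos θ = 1 − 2f = -0.360, giving a principal value of 111.1°.
Waning ⇒ past full, so θ = 360° − 111.1° = 248.9°.
That fraction of the synodic month is 248.9/360 × 29.530 d ≈ 20.42 d.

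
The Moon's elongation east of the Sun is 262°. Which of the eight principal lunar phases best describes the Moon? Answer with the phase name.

last quarter

The last quarter sector spans roughly 248°–292°; 262° falls inside it.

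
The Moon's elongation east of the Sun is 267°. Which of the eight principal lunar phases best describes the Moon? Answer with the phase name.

267° lies in the last quarter sector of the 8-phase cycle.

last quarter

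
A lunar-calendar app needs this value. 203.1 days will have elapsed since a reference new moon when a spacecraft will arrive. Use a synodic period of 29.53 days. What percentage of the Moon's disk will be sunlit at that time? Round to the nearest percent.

203.1/29.53 = 6.878 lunations, so 6 complete cycles and 25.92 d into the next.
Elongation θ = 360° × 25.92/29.53 ≈ 316.0°.
With cos θ = 0.719, the lit fraction is (1 − 0.719)/2 ≈ 0.140, so 14%.

14%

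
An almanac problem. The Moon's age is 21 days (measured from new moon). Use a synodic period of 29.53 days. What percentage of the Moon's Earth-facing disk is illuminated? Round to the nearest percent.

Phase angle: θ = 360°·(21 d)/(29.53 d) = 256.0°.
cos 256.0° = (-0.242), so f = (1 − (-0.242))/2 = 0.621, so 62%.

62%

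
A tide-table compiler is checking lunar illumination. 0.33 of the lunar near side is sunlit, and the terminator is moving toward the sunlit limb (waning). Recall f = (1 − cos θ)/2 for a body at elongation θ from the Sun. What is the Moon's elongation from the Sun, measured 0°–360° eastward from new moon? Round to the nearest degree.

cos θ = 1 − 2f = 0.340, giving a principal value of 70.1°.
Since the Moon is past full (waning), take the reflex angle: θ = 360° − 70.1° = 289.9°.

290°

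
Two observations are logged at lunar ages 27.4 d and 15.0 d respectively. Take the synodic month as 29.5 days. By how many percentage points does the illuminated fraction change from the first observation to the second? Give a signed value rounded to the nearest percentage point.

First observation: θ = 360°·27.4/29.5 = 334.4°, so f = 0.049.
Second observation: θ = 183.1°, f = 0.999.
Δf = 0.999 − 0.049 = +0.950, i.e. +95 pp.

+95 percentage points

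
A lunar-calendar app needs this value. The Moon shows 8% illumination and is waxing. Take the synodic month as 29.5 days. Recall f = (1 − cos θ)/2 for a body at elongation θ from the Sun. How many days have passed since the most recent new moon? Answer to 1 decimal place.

2.7 days

From f = (1 − cos θ)/2: cos θ = 1 − 2×0.08 = 0.840; arccos → 32.9°.
Waxing ⇒ before full, so θ = 32.9°.
Age = 29.5 × 32.9°/360° ≈ 2.69 days.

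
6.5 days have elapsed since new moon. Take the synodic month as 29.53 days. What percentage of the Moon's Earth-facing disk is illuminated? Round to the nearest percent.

Phase angle: θ = 360°·(6.5 d)/(29.53 d) = 79.2°.
With cos θ = 0.187, the lit fraction is (1 − 0.187)/2 ≈ 0.407, so 41%.

41%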